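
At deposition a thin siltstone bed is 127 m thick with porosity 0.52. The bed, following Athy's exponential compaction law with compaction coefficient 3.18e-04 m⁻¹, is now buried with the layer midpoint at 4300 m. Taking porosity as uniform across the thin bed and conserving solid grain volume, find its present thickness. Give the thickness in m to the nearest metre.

Working in km (1 km = 1000 m; β in km⁻¹ = β in m⁻¹ × 1000):
Porosity at 4.3 km: n = 0.52·exp(−0.318×4.3) = 0.1325
Solid-volume conservation: h(1−n) = h₀(1−n₀) ⇒ h = h₀·(1−n₀)/(1−n)
h = 0.127 × (1 − 0.52)/(1 − 0.1325) = 0.127 × 0.5533 = 0.0703 km

70 m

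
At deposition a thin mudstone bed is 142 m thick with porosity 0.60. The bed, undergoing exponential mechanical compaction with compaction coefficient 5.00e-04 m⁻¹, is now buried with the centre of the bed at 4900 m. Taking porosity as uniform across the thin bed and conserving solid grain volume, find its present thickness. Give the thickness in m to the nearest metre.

60 m

Working in km (1 km = 1000 m; β in km⁻¹ = β in m⁻¹ × 1000):
Porosity at 4.9 km: n = 0.6·exp(−0.5×4.9) = 0.0518
Solid-volume conservation: h(1−n) = h₀(1−n₀) ⇒ h = h₀·(1−n₀)/(1−n)
h = 0.142 × (1 − 0.6)/(1 − 0.0518) = 0.142 × 0.4218 = 0.0599 km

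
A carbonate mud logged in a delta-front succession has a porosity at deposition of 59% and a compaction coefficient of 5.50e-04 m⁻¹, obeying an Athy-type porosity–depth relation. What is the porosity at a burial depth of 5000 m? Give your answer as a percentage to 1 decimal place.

3.8%

Working in km (1 km = 1000 m; β in km⁻¹ = β in m⁻¹ × 1000):
φ = φ₀·exp(−β·z) = 0.59 × exp(−0.55 × 5) = 0.59 × exp(−2.75)
  = 0.59 × 0.0639 = 0.0377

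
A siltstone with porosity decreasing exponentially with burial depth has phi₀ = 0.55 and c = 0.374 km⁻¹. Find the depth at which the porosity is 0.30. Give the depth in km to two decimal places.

Invert Athy's law: Z = ln(phi₀/phi) / c
Z = ln(0.55/0.3) / 0.374 = ln(1.833) / 0.374 = 0.6061 / 0.374 = 1.621 km

1.62 km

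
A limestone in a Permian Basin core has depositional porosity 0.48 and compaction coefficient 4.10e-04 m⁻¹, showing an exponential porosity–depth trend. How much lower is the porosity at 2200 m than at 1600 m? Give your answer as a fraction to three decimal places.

0.054

Working in km (1 km = 1000 m; c in km⁻¹ = c in m⁻¹ × 1000):
n(1.6) = 0.48·e^(−0.41×1.6) = 0.2491
n(2.2) = 0.48·e^(−0.41×2.2) = 0.1948
Δn = 0.2491 − 0.1948 = 0.0543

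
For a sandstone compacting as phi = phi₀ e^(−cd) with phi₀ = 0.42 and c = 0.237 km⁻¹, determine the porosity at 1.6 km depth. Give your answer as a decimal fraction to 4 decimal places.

0.2875

phi = phi₀·exp(−c·d) = 0.42 × exp(−0.237 × 1.6) = 0.42 × exp(−0.3792)
  = 0.42 × 0.6844 = 0.2875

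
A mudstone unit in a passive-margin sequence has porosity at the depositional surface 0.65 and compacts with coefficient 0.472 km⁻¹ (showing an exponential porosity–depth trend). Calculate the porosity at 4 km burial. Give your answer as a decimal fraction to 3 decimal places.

0.098

phi = phi₀·exp(−β·d) = 0.65 × exp(−0.472 × 4) = 0.65 × exp(−1.888)
  = 0.65 × 0.1514 = 0.0984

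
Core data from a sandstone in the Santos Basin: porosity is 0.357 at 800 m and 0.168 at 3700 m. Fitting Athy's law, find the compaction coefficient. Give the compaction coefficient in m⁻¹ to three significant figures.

Working in km (1 km = 1000 m; β in km⁻¹ = β in m⁻¹ × 1000):
Athy: φ(z) = φ₀ e^(−βz) ⇒ φ₁/φ₂ = e^{β(z₂−z₁)} ⇒ β = ln(φ₁/φ₂)/(z₂−z₁)
β = ln(0.357/0.168) / (3.7 − 0.8) = ln(2.125) / 2.9 = 0.7538 / 2.9 = 0.2599 km⁻¹

0.000260 m⁻¹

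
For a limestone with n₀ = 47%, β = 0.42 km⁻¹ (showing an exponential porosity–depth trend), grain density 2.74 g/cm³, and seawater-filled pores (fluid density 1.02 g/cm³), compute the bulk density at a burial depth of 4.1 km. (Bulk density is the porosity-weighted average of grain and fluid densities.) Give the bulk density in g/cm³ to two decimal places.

Porosity at depth: n = 0.47·exp(−0.42×4.1) = 0.47×0.1787 = 0.0840
Bulk density: ρ_b = (1−n)ρ_g + n·ρ_f = 0.9160×2.74 + 0.0840×1.02
       = 2.510 + 0.086 = 2.596 g/cm³

2.60 g/cm³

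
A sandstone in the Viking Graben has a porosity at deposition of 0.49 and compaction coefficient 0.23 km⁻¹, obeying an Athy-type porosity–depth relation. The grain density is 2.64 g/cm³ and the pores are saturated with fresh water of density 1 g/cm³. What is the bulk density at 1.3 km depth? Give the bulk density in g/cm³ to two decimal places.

Porosity at depth: φ = 0.49·exp(−0.23×1.3) = 0.49×0.7416 = 0.3634
Bulk density: ρ_b = (1−φ)ρ_g + φ·ρ_f = 0.6366×2.64 + 0.3634×1
       = 1.681 + 0.363 = 2.044 g/cm³

2.04 g/cm³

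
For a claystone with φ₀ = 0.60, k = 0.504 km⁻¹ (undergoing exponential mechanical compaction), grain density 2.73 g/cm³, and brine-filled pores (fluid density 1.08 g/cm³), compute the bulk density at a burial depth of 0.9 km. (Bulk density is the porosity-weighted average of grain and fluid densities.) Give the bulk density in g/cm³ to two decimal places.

2.10 g/cm³

Porosity at depth: φ = 0.6·exp(−0.504×0.9) = 0.6×0.6353 = 0.3812
Bulk density: ρ_b = (1−φ)ρ_g + φ·ρ_f = 0.6188×2.73 + 0.3812×1.08
       = 1.689 + 0.412 = 2.101 g/cm³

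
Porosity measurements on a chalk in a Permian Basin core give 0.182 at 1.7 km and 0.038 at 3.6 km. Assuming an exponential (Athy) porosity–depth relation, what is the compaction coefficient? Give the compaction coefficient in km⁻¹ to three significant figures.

Athy: n(d) = n₀ e^(−kd) ⇒ n₁/n₂ = e^{k(d₂−d₁)} ⇒ k = ln(n₁/n₂)/(d₂−d₁)
k = ln(0.182/0.038) / (3.6 − 1.7) = ln(4.789) / 1.9 = 1.5664 / 1.9 = 0.8244 km⁻¹

0.824 km⁻¹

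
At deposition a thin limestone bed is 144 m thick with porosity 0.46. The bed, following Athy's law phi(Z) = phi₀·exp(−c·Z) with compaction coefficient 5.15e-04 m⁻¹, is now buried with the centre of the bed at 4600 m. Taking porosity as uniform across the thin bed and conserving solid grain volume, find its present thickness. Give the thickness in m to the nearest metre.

Working in km (1 km = 1000 m; c in km⁻¹ = c in m⁻¹ × 1000):
Porosity at 4.6 km: phi = 0.46·exp(−0.515×4.6) = 0.0430
Solid-volume conservation: h(1−phi) = h₀(1−phi₀) ⇒ h = h₀·(1−phi₀)/(1−phi)
h = 0.144 × (1 − 0.46)/(1 − 0.0430) = 0.144 × 0.5643 = 0.0813 km

81 m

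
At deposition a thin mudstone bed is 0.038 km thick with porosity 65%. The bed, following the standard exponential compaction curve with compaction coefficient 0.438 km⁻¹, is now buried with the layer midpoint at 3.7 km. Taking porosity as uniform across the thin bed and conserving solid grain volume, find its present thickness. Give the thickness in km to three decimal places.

0.015 km

Porosity at 3.7 km: n = 0.65·exp(−0.438×3.7) = 0.1286
Solid-volume conservation: h(1−n) = h₀(1−n₀) ⇒ h = h₀·(1−n₀)/(1−n)
h = 0.038 × (1 − 0.65)/(1 − 0.1286) = 0.038 × 0.4016 = 0.0153 km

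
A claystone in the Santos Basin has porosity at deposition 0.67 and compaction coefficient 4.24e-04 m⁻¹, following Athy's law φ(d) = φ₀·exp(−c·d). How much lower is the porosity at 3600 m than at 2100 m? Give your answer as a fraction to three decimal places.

Working in km (1 km = 1000 m; c in km⁻¹ = c in m⁻¹ × 1000):
φ(2.1) = 0.67·e^(−0.424×2.1) = 0.2750
φ(3.6) = 0.67·e^(−0.424×3.6) = 0.1456
Δφ = 0.2750 − 0.1456 = 0.1294

0.129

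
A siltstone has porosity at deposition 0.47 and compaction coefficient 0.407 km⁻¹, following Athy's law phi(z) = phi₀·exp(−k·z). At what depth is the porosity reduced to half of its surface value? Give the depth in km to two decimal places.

1.70 km

phi/phi₀ = 1/2 ⇒ exp(−k·z) = 1/2 ⇒ z = ln(2) / k
z = 0.6931 / 0.407 = 1.703 km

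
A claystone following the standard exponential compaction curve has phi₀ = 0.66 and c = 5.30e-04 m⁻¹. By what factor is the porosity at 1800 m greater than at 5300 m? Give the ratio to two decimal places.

6.39

Working in km (1 km = 1000 m; c in km⁻¹ = c in m⁻¹ × 1000):
phi(z₁)/phi(z₂) = e^(−c·z₁)/e^(−c·z₂) = e^{c(z₂−z₁)}
= exp(0.53 × 3.5) = exp(1.855) = 6.3917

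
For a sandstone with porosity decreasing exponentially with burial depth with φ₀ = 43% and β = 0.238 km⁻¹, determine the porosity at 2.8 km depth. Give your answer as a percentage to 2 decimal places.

22.08%

φ = φ₀·exp(−β·Z) = 0.43 × exp(−0.238 × 2.8) = 0.43 × exp(−0.6664)
  = 0.43 × 0.5136 = 0.2208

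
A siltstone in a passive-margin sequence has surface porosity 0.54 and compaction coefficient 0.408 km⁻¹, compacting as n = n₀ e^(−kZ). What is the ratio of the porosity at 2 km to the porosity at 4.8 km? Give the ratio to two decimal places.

n(Z₁)/n(Z₂) = e^(−k·Z₁)/e^(−k·Z₂) = e^{k(Z₂−Z₁)}
= exp(0.408 × 2.8) = exp(1.142) = 3.1343

3.13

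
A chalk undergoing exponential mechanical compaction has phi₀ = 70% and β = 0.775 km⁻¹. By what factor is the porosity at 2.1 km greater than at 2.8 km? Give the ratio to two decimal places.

1.72

phi(d₁)/phi(d₂) = e^(−β·d₁)/e^(−β·d₂) = e^{β(d₂−d₁)}
= exp(0.775 × 0.7) = exp(0.5425) = 1.7203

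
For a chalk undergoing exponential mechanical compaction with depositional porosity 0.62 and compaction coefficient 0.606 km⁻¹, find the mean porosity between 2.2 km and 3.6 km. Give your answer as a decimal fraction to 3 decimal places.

0.110

⟨phi⟩ = (1/(d₂−d₁)) ∫ phi₀ e^(−βd) dd = phi₀·(e^(−β·d₁) − e^(−β·d₂)) / (β·(d₂−d₁))
e^(−0.606×2.2) = 0.2636; e^(−0.606×3.6) = 0.1129
⟨phi⟩ = 0.62 × (0.2636 − 0.1129) / (0.606 × 1.4) = 0.62 × 0.1777 = 0.1102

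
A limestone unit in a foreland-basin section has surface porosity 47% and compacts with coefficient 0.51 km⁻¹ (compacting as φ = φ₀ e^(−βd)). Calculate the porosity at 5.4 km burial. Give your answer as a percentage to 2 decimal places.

φ = φ₀·exp(−β·d) = 0.47 × exp(−0.51 × 5.4) = 0.47 × exp(−2.754)
  = 0.47 × 0.0637 = 0.0299

2.99%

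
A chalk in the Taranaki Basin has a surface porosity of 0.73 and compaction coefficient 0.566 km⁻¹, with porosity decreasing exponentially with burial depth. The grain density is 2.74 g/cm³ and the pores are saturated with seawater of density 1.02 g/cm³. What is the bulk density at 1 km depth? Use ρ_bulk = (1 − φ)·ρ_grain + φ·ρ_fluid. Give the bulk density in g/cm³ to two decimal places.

2.03 g/cm³

Porosity at depth: φ = 0.73·exp(−0.566×1) = 0.73×0.5678 = 0.4145
Bulk density: ρ_b = (1−φ)ρ_g + φ·ρ_f = 0.5855×2.74 + 0.4145×1.02
       = 1.604 + 0.423 = 2.027 g/cm³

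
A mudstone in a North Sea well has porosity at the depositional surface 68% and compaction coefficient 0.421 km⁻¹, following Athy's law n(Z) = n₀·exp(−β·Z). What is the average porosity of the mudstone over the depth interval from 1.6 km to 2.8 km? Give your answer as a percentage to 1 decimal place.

27.2%

⟨n⟩ = (1/(Z₂−Z₁)) ∫ n₀ e^(−βZ) dZ = n₀·(e^(−β·Z₁) − e^(−β·Z₂)) / (β·(Z₂−Z₁))
e^(−0.421×1.6) = 0.5099; e^(−0.421×2.8) = 0.3076
⟨n⟩ = 0.68 × (0.5099 − 0.3076) / (0.421 × 1.2) = 0.68 × 0.4003 = 0.2722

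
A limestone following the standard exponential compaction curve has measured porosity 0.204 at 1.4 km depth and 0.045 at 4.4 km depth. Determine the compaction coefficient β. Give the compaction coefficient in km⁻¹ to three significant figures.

Athy: n(z) = n₀ e^(−βz) ⇒ n₁/n₂ = e^{β(z₂−z₁)} ⇒ β = ln(n₁/n₂)/(z₂−z₁)
β = ln(0.204/0.045) / (4.4 − 1.4) = ln(4.533) / 3 = 1.5115 / 3 = 0.5038 km⁻¹

0.504 km⁻¹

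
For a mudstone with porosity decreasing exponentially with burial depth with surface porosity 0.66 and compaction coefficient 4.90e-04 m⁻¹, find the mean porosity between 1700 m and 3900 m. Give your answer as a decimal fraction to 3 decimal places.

0.176

Working in km (1 km = 1000 m; β in km⁻¹ = β in m⁻¹ × 1000):
⟨phi⟩ = (1/(d₂−d₁)) ∫ phi₀ e^(−βd) dd = phi₀·(e^(−β·d₁) − e^(−β·d₂)) / (β·(d₂−d₁))
e^(−0.49×1.7) = 0.4347; e^(−0.49×3.9) = 0.1479
⟨phi⟩ = 0.66 × (0.4347 − 0.1479) / (0.49 × 2.2) = 0.66 × 0.2661 = 0.1756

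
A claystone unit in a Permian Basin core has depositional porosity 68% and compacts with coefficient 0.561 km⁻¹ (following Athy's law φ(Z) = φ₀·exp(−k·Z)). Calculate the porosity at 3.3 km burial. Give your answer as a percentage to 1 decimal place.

10.7%

φ = φ₀·exp(−k·Z) = 0.68 × exp(−0.561 × 3.3) = 0.68 × exp(−1.851)
  = 0.68 × 0.1570 = 0.1068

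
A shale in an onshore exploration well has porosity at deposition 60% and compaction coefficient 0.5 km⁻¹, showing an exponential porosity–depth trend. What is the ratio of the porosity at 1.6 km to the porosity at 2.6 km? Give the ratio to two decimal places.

φ(z₁)/φ(z₂) = e^(−β·z₁)/e^(−β·z₂) = e^{β(z₂−z₁)}
= exp(0.5 × 1) = exp(0.5) = 1.6487

1.65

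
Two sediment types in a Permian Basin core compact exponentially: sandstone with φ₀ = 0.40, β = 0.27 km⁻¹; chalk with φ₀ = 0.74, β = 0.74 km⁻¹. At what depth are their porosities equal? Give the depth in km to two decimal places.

Set φ₀ₐ e^(−βₐd) = φ₀ᵦ e^(−βᵦd) ⇒ ln(φ₀ₐ/φ₀ᵦ) = (βₐ − βᵦ)·d
d = ln(0.4/0.74) / (0.27 − 0.74) = -0.6152 / -0.47 = 1.309 km

1.31 km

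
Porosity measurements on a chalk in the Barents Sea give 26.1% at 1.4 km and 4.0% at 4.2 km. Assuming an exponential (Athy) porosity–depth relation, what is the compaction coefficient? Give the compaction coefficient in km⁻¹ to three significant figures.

0.670 km⁻¹

Athy: phi(z) = phi₀ e^(−cz) ⇒ phi₁/phi₂ = e^{c(z₂−z₁)} ⇒ c = ln(phi₁/phi₂)/(z₂−z₁)
c = ln(0.261/0.04) / (4.2 − 1.4) = ln(6.525) / 2.8 = 1.8756 / 2.8 = 0.6699 km⁻¹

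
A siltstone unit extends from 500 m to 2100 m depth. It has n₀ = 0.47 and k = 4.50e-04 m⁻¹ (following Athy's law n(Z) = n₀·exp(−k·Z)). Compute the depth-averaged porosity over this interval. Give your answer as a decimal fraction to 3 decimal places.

Working in km (1 km = 1000 m; k in km⁻¹ = k in m⁻¹ × 1000):
⟨n⟩ = (1/(Z₂−Z₁)) ∫ n₀ e^(−kZ) dZ = n₀·(e^(−k·Z₁) − e^(−k·Z₂)) / (k·(Z₂−Z₁))
e^(−0.45×0.5) = 0.7985; e^(−0.45×2.1) = 0.3887
⟨n⟩ = 0.47 × (0.7985 − 0.3887) / (0.45 × 1.6) = 0.47 × 0.5692 = 0.2675

0.268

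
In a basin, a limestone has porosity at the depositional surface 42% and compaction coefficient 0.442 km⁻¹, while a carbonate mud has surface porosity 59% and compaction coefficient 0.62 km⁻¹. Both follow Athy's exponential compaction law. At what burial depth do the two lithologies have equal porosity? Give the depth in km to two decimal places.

Set phi₀ₐ e^(−βₐZ) = phi₀ᵦ e^(−βᵦZ) ⇒ ln(phi₀ₐ/phi₀ᵦ) = (βₐ − βᵦ)·Z
Z = ln(0.42/0.59) / (0.442 − 0.62) = -0.3399 / -0.178 = 1.909 km

1.91 km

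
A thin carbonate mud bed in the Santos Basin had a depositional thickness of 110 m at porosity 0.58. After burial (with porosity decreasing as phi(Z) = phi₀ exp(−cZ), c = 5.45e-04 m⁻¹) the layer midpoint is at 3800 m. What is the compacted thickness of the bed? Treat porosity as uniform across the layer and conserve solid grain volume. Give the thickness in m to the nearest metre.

50 m

Working in km (1 km = 1000 m; c in km⁻¹ = c in m⁻¹ × 1000):
Porosity at 3.8 km: phi = 0.58·exp(−0.545×3.8) = 0.0731
Solid-volume conservation: h(1−phi) = h₀(1−phi₀) ⇒ h = h₀·(1−phi₀)/(1−phi)
h = 0.11 × (1 − 0.58)/(1 − 0.0731) = 0.11 × 0.4531 = 0.0498 km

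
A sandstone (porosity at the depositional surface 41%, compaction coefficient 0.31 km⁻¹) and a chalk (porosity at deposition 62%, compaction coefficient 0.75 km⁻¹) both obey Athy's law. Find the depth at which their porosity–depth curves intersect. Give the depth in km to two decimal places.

0.94 km

Set φ₀ₐ e^(−kₐZ) = φ₀ᵦ e^(−kᵦZ) ⇒ ln(φ₀ₐ/φ₀ᵦ) = (kₐ − kᵦ)·Z
Z = ln(0.41/0.62) / (0.31 − 0.75) = -0.4136 / -0.44 = 0.940 km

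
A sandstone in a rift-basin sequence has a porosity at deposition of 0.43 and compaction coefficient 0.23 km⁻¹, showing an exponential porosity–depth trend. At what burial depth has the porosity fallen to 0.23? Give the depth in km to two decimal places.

Invert Athy's law: z = ln(phi₀/phi) / c
z = ln(0.43/0.23) / 0.23 = ln(1.87) / 0.23 = 0.6257 / 0.23 = 2.720 km

2.72 km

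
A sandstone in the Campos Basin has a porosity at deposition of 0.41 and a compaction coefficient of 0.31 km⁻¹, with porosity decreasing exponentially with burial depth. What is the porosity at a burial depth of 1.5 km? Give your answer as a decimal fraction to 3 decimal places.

φ = φ₀·exp(−k·Z) = 0.41 × exp(−0.31 × 1.5) = 0.41 × exp(−0.465)
  = 0.41 × 0.6281 = 0.2575

0.258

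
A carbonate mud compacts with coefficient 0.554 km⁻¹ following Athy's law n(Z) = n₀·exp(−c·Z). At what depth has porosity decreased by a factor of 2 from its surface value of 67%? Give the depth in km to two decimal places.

n/n₀ = 1/2 ⇒ exp(−c·Z) = 1/2 ⇒ Z = ln(2) / c
Z = 0.6931 / 0.554 = 1.251 km

1.25 km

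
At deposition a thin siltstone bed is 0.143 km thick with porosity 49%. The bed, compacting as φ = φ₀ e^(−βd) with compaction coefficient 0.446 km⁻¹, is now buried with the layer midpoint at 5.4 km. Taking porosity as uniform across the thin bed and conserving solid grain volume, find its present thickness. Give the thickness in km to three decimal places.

Porosity at 5.4 km: φ = 0.49·exp(−0.446×5.4) = 0.0441
Solid-volume conservation: h(1−φ) = h₀(1−φ₀) ⇒ h = h₀·(1−φ₀)/(1−φ)
h = 0.143 × (1 − 0.49)/(1 − 0.0441) = 0.143 × 0.5335 = 0.0763 km

0.076 km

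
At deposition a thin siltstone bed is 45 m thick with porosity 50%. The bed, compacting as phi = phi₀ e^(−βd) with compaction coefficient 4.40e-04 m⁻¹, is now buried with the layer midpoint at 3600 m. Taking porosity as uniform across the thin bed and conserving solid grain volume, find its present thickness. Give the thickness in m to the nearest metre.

Working in km (1 km = 1000 m; β in km⁻¹ = β in m⁻¹ × 1000):
Porosity at 3.6 km: phi = 0.5·exp(−0.44×3.6) = 0.1026
Solid-volume conservation: h(1−phi) = h₀(1−phi₀) ⇒ h = h₀·(1−phi₀)/(1−phi)
h = 0.045 × (1 − 0.5)/(1 − 0.1026) = 0.045 × 0.5572 = 0.0251 km

25 m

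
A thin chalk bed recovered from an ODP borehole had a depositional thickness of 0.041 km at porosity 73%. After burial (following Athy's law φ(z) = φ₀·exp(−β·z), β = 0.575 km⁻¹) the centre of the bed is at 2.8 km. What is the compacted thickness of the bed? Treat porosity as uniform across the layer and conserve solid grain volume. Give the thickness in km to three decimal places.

0.013 km

Porosity at 2.8 km: φ = 0.73·exp(−0.575×2.8) = 0.1459
Solid-volume conservation: h(1−φ) = h₀(1−φ₀) ⇒ h = h₀·(1−φ₀)/(1−φ)
h = 0.041 × (1 − 0.73)/(1 − 0.1459) = 0.041 × 0.3161 = 0.0130 km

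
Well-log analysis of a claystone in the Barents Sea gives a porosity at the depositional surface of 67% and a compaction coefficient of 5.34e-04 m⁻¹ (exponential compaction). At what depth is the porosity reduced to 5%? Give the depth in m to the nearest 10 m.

4860 m

Working in km (1 km = 1000 m; c in km⁻¹ = c in m⁻¹ × 1000):
Invert Athy's law: d = ln(phi₀/phi) / c
d = ln(0.67/0.05) / 0.534 = ln(13.4) / 0.534 = 2.5953 / 0.534 = 4.860 km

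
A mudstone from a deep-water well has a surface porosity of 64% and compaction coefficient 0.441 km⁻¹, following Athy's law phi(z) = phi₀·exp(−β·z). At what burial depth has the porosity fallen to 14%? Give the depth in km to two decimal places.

Invert Athy's law: z = ln(phi₀/phi) / β
z = ln(0.64/0.14) / 0.441 = ln(4.571) / 0.441 = 1.5198 / 0.441 = 3.446 km

3.45 km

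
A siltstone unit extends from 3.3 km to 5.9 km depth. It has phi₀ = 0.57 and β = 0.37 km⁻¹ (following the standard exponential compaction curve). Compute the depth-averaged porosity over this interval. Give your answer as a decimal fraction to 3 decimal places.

⟨phi⟩ = (1/(z₂−z₁)) ∫ phi₀ e^(−βz) dz = phi₀·(e^(−β·z₁) − e^(−β·z₂)) / (β·(z₂−z₁))
e^(−0.37×3.3) = 0.2949; e^(−0.37×5.9) = 0.1127
⟨phi⟩ = 0.57 × (0.2949 − 0.1127) / (0.37 × 2.6) = 0.57 × 0.1894 = 0.1080

0.108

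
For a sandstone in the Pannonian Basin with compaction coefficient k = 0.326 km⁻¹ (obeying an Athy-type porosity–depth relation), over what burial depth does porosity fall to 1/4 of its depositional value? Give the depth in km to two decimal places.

phi/phi₀ = 1/4 ⇒ exp(−k·z) = 1/4 ⇒ z = ln(4) / k
z = 1.3863 / 0.326 = 4.252 km

4.25 km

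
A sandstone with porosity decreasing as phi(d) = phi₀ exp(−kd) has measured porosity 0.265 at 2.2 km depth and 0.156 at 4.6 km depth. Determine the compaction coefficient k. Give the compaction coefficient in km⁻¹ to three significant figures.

Athy: phi(d) = phi₀ e^(−kd) ⇒ phi₁/phi₂ = e^{k(d₂−d₁)} ⇒ k = ln(phi₁/phi₂)/(d₂−d₁)
k = ln(0.265/0.156) / (4.6 − 2.2) = ln(1.699) / 2.4 = 0.5299 / 2.4 = 0.2208 km⁻¹

0.221 km⁻¹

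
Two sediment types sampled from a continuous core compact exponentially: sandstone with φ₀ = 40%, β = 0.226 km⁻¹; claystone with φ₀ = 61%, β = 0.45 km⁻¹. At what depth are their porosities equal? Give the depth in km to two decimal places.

Set φ₀ₐ e^(−βₐz) = φ₀ᵦ e^(−βᵦz) ⇒ ln(φ₀ₐ/φ₀ᵦ) = (βₐ − βᵦ)·z
z = ln(0.4/0.61) / (0.226 − 0.45) = -0.4220 / -0.224 = 1.884 km

1.88 km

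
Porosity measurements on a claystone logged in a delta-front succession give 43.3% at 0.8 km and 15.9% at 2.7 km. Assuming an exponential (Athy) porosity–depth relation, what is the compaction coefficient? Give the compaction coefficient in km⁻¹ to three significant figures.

0.527 km⁻¹

Athy: n(d) = n₀ e^(−βd) ⇒ n₁/n₂ = e^{β(d₂−d₁)} ⇒ β = ln(n₁/n₂)/(d₂−d₁)
β = ln(0.433/0.159) / (2.7 − 0.8) = ln(2.723) / 1.9 = 1.0018 / 1.9 = 0.5273 km⁻¹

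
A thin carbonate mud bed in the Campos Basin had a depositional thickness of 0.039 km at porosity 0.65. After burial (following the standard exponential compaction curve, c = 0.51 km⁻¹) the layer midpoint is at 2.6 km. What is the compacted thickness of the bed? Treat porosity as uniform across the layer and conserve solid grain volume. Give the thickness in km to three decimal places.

0.016 km

Porosity at 2.6 km: φ = 0.65·exp(−0.51×2.6) = 0.1726
Solid-volume conservation: h(1−φ) = h₀(1−φ₀) ⇒ h = h₀·(1−φ₀)/(1−φ)
h = 0.039 × (1 − 0.65)/(1 − 0.1726) = 0.039 × 0.4230 = 0.0165 km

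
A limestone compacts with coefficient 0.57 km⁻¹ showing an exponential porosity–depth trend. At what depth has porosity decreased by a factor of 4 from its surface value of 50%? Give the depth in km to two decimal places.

2.43 km

n/n₀ = 1/4 ⇒ exp(−c·z) = 1/4 ⇒ z = ln(4) / c
z = 1.3863 / 0.57 = 2.432 km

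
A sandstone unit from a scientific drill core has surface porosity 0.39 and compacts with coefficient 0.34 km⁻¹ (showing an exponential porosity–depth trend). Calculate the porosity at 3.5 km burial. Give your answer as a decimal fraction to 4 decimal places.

0.1186

φ = φ₀·exp(−β·d) = 0.39 × exp(−0.34 × 3.5) = 0.39 × exp(−1.19)
  = 0.39 × 0.3042 = 0.1186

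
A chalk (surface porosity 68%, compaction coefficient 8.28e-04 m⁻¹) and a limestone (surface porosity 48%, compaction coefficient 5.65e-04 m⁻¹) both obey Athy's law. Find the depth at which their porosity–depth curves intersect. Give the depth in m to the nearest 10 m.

1320 m

Working in km (1 km = 1000 m; c in km⁻¹ = c in m⁻¹ × 1000):
Set n₀ₐ e^(−cₐz) = n₀ᵦ e^(−cᵦz) ⇒ ln(n₀ₐ/n₀ᵦ) = (cₐ − cᵦ)·z
z = ln(0.68/0.48) / (0.828 − 0.565) = 0.3483 / 0.263 = 1.324 km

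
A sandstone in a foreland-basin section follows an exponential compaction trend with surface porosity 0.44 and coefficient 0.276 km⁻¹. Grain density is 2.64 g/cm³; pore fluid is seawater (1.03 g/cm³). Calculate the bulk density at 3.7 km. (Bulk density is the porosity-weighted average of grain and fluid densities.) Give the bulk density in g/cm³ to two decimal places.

Porosity at depth: φ = 0.44·exp(−0.276×3.7) = 0.44×0.3602 = 0.1585
Bulk density: ρ_b = (1−φ)ρ_g + φ·ρ_f = 0.8415×2.64 + 0.1585×1.03
       = 2.222 + 0.163 = 2.385 g/cm³

2.38 g/cm³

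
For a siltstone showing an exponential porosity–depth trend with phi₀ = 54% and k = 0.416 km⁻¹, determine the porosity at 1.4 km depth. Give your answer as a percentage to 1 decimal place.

30.2%

phi = phi₀·exp(−k·d) = 0.54 × exp(−0.416 × 1.4) = 0.54 × exp(−0.5824)
  = 0.54 × 0.5586 = 0.3016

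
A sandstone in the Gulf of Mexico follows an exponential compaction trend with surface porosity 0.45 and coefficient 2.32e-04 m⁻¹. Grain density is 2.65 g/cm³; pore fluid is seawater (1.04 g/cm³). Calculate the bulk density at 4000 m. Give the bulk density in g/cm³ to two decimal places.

2.36 g/cm³

Working in km (1 km = 1000 m; β in km⁻¹ = β in m⁻¹ × 1000):
Porosity at depth: phi = 0.45·exp(−0.232×4) = 0.45×0.3953 = 0.1779
Bulk density: ρ_b = (1−phi)ρ_g + phi·ρ_f = 0.8221×2.65 + 0.1779×1.04
       = 2.179 + 0.185 = 2.364 g/cm³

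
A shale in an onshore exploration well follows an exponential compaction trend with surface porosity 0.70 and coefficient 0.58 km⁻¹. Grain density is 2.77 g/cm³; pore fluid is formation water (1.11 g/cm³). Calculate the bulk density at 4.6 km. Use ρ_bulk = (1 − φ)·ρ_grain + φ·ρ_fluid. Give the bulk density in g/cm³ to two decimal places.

Porosity at depth: phi = 0.7·exp(−0.58×4.6) = 0.7×0.0694 = 0.0486
Bulk density: ρ_b = (1−phi)ρ_g + phi·ρ_f = 0.9514×2.77 + 0.0486×1.11
       = 2.635 + 0.054 = 2.689 g/cm³

2.69 g/cm³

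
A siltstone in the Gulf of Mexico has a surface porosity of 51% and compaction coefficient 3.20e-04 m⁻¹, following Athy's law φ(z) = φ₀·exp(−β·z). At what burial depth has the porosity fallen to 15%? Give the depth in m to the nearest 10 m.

Working in km (1 km = 1000 m; β in km⁻¹ = β in m⁻¹ × 1000):
Invert Athy's law: z = ln(φ₀/φ) / β
z = ln(0.51/0.15) / 0.32 = ln(3.4) / 0.32 = 1.2238 / 0.32 = 3.824 km

3820 m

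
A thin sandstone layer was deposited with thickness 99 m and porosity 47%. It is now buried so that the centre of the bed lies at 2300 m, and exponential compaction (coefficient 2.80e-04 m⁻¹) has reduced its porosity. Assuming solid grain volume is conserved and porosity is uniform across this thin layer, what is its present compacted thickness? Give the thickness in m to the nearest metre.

Working in km (1 km = 1000 m; k in km⁻¹ = k in m⁻¹ × 1000):
Porosity at 2.3 km: phi = 0.47·exp(−0.28×2.3) = 0.2468
Solid-volume conservation: h(1−phi) = h₀(1−phi₀) ⇒ h = h₀·(1−phi₀)/(1−phi)
h = 0.099 × (1 − 0.47)/(1 − 0.2468) = 0.099 × 0.7037 = 0.0697 km

70 m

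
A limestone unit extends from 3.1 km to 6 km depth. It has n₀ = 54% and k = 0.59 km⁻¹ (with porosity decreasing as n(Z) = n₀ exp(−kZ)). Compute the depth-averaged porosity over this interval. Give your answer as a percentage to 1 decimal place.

4.2%

⟨n⟩ = (1/(Z₂−Z₁)) ∫ n₀ e^(−kZ) dZ = n₀·(e^(−k·Z₁) − e^(−k·Z₂)) / (k·(Z₂−Z₁))
e^(−0.59×3.1) = 0.1606; e^(−0.59×6) = 0.0290
⟨n⟩ = 0.54 × (0.1606 − 0.0290) / (0.59 × 2.9) = 0.54 × 0.0769 = 0.0415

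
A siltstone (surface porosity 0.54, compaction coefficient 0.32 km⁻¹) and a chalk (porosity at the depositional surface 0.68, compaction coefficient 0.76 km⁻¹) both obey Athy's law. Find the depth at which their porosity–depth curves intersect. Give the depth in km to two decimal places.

0.52 km

Set n₀ₐ e^(−βₐd) = n₀ᵦ e^(−βᵦd) ⇒ ln(n₀ₐ/n₀ᵦ) = (βₐ − βᵦ)·d
d = ln(0.54/0.68) / (0.32 − 0.76) = -0.2305 / -0.44 = 0.524 km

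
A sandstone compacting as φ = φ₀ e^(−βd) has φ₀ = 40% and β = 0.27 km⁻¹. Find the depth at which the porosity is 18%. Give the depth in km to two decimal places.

2.96 km

Invert Athy's law: d = ln(φ₀/φ) / β
d = ln(0.4/0.18) / 0.27 = ln(2.222) / 0.27 = 0.7985 / 0.27 = 2.957 km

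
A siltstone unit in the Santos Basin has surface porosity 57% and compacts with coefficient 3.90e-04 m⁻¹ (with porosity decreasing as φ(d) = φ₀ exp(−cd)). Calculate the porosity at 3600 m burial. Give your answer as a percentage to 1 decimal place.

14.0%

Working in km (1 km = 1000 m; c in km⁻¹ = c in m⁻¹ × 1000):
φ = φ₀·exp(−c·d) = 0.57 × exp(−0.39 × 3.6) = 0.57 × exp(−1.404)
  = 0.57 × 0.2456 = 0.1400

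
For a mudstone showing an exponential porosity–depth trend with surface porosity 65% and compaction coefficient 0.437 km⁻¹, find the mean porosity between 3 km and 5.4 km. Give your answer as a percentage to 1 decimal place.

10.9%

⟨n⟩ = (1/(z₂−z₁)) ∫ n₀ e^(−cz) dz = n₀·(e^(−c·z₁) − e^(−c·z₂)) / (c·(z₂−z₁))
e^(−0.437×3) = 0.2696; e^(−0.437×5.4) = 0.0944
⟨n⟩ = 0.65 × (0.2696 − 0.0944) / (0.437 × 2.4) = 0.65 × 0.1670 = 0.1085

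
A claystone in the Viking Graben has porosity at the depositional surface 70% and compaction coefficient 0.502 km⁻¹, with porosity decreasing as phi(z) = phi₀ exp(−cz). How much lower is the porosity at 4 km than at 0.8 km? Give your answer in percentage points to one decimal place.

37.4 percentage points

phi(0.8) = 0.7·e^(−0.502×0.8) = 0.4685
phi(4) = 0.7·e^(−0.502×4) = 0.0940
Δphi = 0.4685 − 0.0940 = 0.3745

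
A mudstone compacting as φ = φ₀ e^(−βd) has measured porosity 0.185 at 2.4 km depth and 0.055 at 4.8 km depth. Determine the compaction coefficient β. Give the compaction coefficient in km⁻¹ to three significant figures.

Athy: φ(d) = φ₀ e^(−βd) ⇒ φ₁/φ₂ = e^{β(d₂−d₁)} ⇒ β = ln(φ₁/φ₂)/(d₂−d₁)
β = ln(0.185/0.055) / (4.8 − 2.4) = ln(3.364) / 2.4 = 1.2130 / 2.4 = 0.5054 km⁻¹

0.505 km⁻¹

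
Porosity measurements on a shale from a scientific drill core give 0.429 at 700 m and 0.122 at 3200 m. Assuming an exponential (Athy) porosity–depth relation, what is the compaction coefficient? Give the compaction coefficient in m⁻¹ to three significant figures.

0.000503 m⁻¹

Working in km (1 km = 1000 m; c in km⁻¹ = c in m⁻¹ × 1000):
Athy: n(z) = n₀ e^(−cz) ⇒ n₁/n₂ = e^{c(z₂−z₁)} ⇒ c = ln(n₁/n₂)/(z₂−z₁)
c = ln(0.429/0.122) / (3.2 − 0.7) = ln(3.516) / 2.5 = 1.2574 / 2.5 = 0.503 km⁻¹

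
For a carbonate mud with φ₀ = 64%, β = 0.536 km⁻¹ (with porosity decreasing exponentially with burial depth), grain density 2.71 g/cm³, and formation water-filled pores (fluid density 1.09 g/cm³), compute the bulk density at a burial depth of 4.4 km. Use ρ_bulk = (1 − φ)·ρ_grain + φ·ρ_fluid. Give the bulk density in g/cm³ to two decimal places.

Porosity at depth: φ = 0.64·exp(−0.536×4.4) = 0.64×0.0946 = 0.0605
Bulk density: ρ_b = (1−φ)ρ_g + φ·ρ_f = 0.9395×2.71 + 0.0605×1.09
       = 2.546 + 0.066 = 2.612 g/cm³

2.61 g/cm³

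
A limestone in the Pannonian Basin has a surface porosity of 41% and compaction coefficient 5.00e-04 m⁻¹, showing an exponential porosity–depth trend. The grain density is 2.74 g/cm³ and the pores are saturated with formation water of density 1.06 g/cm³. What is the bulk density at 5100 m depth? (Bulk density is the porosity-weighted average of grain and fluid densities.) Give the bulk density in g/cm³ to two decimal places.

2.69 g/cm³

Working in km (1 km = 1000 m; c in km⁻¹ = c in m⁻¹ × 1000):
Porosity at depth: phi = 0.41·exp(−0.5×5.1) = 0.41×0.0781 = 0.0320
Bulk density: ρ_b = (1−phi)ρ_g + phi·ρ_f = 0.9680×2.74 + 0.0320×1.06
       = 2.652 + 0.034 = 2.686 g/cm³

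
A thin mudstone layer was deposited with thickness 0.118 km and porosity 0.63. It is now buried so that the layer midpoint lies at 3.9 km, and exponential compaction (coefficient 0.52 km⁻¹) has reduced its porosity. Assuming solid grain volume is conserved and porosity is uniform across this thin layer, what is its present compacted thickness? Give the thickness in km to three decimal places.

0.048 km

Porosity at 3.9 km: n = 0.63·exp(−0.52×3.9) = 0.0829
Solid-volume conservation: h(1−n) = h₀(1−n₀) ⇒ h = h₀·(1−n₀)/(1−n)
h = 0.118 × (1 − 0.63)/(1 − 0.0829) = 0.118 × 0.4034 = 0.0476 km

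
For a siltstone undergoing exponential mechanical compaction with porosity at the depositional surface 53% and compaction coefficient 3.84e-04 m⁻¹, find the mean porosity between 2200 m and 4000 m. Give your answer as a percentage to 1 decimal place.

Working in km (1 km = 1000 m; β in km⁻¹ = β in m⁻¹ × 1000):
⟨n⟩ = (1/(z₂−z₁)) ∫ n₀ e^(−βz) dz = n₀·(e^(−β·z₁) − e^(−β·z₂)) / (β·(z₂−z₁))
e^(−0.384×2.2) = 0.4296; e^(−0.384×4) = 0.2152
⟨n⟩ = 0.53 × (0.4296 − 0.2152) / (0.384 × 1.8) = 0.53 × 0.3102 = 0.1644

16.4%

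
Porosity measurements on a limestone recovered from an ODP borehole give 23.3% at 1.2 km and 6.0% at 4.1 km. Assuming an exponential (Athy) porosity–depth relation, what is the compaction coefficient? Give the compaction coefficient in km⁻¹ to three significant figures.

Athy: phi(d) = phi₀ e^(−cd) ⇒ phi₁/phi₂ = e^{c(d₂−d₁)} ⇒ c = ln(phi₁/phi₂)/(d₂−d₁)
c = ln(0.233/0.06) / (4.1 − 1.2) = ln(3.883) / 2.9 = 1.3567 / 2.9 = 0.4678 km⁻¹

0.468 km⁻¹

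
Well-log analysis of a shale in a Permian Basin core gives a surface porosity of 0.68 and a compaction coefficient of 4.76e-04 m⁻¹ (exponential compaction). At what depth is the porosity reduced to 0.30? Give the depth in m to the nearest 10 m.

Working in km (1 km = 1000 m; c in km⁻¹ = c in m⁻¹ × 1000):
Invert Athy's law: d = ln(φ₀/φ) / c
d = ln(0.68/0.3) / 0.476 = ln(2.267) / 0.476 = 0.8183 / 0.476 = 1.719 km

1720 m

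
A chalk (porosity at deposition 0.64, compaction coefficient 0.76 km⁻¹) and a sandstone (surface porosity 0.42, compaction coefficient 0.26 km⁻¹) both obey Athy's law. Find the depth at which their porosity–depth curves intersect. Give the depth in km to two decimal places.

0.84 km

Set n₀ₐ e^(−cₐd) = n₀ᵦ e^(−cᵦd) ⇒ ln(n₀ₐ/n₀ᵦ) = (cₐ − cᵦ)·d
d = ln(0.64/0.42) / (0.76 − 0.26) = 0.4212 / 0.5 = 0.842 km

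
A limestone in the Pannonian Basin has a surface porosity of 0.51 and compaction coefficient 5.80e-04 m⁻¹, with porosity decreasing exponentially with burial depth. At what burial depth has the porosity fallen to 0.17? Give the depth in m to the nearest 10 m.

1890 m

Working in km (1 km = 1000 m; k in km⁻¹ = k in m⁻¹ × 1000):
Invert Athy's law: Z = ln(n₀/n) / k
Z = ln(0.51/0.17) / 0.58 = ln(3) / 0.58 = 1.0986 / 0.58 = 1.894 km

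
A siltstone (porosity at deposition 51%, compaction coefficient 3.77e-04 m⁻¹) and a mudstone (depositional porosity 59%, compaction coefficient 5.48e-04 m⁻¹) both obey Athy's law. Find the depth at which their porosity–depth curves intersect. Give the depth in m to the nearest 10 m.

850 m

Working in km (1 km = 1000 m; β in km⁻¹ = β in m⁻¹ × 1000):
Set n₀ₐ e^(−βₐZ) = n₀ᵦ e^(−βᵦZ) ⇒ ln(n₀ₐ/n₀ᵦ) = (βₐ − βᵦ)·Z
Z = ln(0.51/0.59) / (0.377 − 0.548) = -0.1457 / -0.171 = 0.852 km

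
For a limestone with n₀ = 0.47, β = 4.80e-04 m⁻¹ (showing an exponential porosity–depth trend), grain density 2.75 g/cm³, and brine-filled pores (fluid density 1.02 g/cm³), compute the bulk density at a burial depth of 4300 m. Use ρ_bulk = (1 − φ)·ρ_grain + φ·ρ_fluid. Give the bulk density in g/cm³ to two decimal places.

2.65 g/cm³

Working in km (1 km = 1000 m; β in km⁻¹ = β in m⁻¹ × 1000):
Porosity at depth: n = 0.47·exp(−0.48×4.3) = 0.47×0.1269 = 0.0597
Bulk density: ρ_b = (1−n)ρ_g + n·ρ_f = 0.9403×2.75 + 0.0597×1.02
       = 2.586 + 0.061 = 2.647 g/cm³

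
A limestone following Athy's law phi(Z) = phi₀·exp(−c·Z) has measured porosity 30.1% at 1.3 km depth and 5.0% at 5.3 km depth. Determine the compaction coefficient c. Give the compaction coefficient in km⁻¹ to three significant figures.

Athy: phi(Z) = phi₀ e^(−cZ) ⇒ phi₁/phi₂ = e^{c(Z₂−Z₁)} ⇒ c = ln(phi₁/phi₂)/(Z₂−Z₁)
c = ln(0.301/0.05) / (5.3 − 1.3) = ln(6.02) / 4 = 1.7951 / 4 = 0.4488 km⁻¹

0.449 km⁻¹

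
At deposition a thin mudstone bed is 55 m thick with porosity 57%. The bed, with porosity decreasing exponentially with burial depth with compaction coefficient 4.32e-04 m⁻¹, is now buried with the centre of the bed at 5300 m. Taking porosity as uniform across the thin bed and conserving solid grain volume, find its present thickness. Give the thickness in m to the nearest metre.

25 m

Working in km (1 km = 1000 m; k in km⁻¹ = k in m⁻¹ × 1000):
Porosity at 5.3 km: phi = 0.57·exp(−0.432×5.3) = 0.0577
Solid-volume conservation: h(1−phi) = h₀(1−phi₀) ⇒ h = h₀·(1−phi₀)/(1−phi)
h = 0.055 × (1 − 0.57)/(1 − 0.0577) = 0.055 × 0.4564 = 0.0251 km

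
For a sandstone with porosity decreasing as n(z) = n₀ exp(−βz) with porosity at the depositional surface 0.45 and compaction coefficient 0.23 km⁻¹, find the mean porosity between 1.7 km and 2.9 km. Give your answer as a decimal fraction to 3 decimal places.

0.266

⟨n⟩ = (1/(z₂−z₁)) ∫ n₀ e^(−βz) dz = n₀·(e^(−β·z₁) − e^(−β·z₂)) / (β·(z₂−z₁))
e^(−0.23×1.7) = 0.6764; e^(−0.23×2.9) = 0.5132
⟨n⟩ = 0.45 × (0.6764 − 0.5132) / (0.23 × 1.2) = 0.45 × 0.5911 = 0.2660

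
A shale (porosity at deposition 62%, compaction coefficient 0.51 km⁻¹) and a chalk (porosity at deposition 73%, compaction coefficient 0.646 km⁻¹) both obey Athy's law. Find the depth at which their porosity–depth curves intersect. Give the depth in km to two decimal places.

1.20 km

Set φ₀ₐ e^(−cₐz) = φ₀ᵦ e^(−cᵦz) ⇒ ln(φ₀ₐ/φ₀ᵦ) = (cₐ − cᵦ)·z
z = ln(0.62/0.73) / (0.51 − 0.646) = -0.1633 / -0.136 = 1.201 km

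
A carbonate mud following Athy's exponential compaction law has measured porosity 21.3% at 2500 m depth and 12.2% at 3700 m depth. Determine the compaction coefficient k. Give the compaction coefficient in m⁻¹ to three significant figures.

Working in km (1 km = 1000 m; k in km⁻¹ = k in m⁻¹ × 1000):
Athy: phi(Z) = phi₀ e^(−kZ) ⇒ phi₁/phi₂ = e^{k(Z₂−Z₁)} ⇒ k = ln(phi₁/phi₂)/(Z₂−Z₁)
k = ln(0.213/0.122) / (3.7 − 2.5) = ln(1.746) / 1.2 = 0.5573 / 1.2 = 0.4644 km⁻¹

0.000464 m⁻¹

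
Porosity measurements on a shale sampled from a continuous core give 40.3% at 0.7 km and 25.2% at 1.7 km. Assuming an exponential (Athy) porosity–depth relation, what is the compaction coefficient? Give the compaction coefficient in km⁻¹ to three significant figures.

0.470 km⁻¹

Athy: phi(d) = phi₀ e^(−cd) ⇒ phi₁/phi₂ = e^{c(d₂−d₁)} ⇒ c = ln(phi₁/phi₂)/(d₂−d₁)
c = ln(0.403/0.252) / (1.7 − 0.7) = ln(1.599) / 1 = 0.4695 / 1 = 0.4695 km⁻¹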